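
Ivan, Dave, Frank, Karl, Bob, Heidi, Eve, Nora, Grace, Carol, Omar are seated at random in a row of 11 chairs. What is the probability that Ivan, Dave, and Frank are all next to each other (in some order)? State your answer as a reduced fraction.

There are 11! = 39916800 arrangements.
Treat the three as one block: 9! placements × 3! orders within the block = 362880·6 = 2177280.
Probability = 2177280/39916800 = 3/55.

3/55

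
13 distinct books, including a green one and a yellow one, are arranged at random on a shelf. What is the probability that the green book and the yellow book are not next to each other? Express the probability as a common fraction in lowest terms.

There are 13! = 6227020800 arrangements.
Arrangements with the green book and the yellow book adjacent: 2·12! = 958003200.
So not adjacent: 6227020800 − 958003200 = 5269017600, probability 5269017600/6227020800 = 11/13.

11/13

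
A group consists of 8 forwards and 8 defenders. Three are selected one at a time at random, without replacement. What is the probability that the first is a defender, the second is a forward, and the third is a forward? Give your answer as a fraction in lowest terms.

2/15

Multiply the conditional probabilities at each draw: 8/16 · 8/15 · 7/14 = 448/3360 = 2/15.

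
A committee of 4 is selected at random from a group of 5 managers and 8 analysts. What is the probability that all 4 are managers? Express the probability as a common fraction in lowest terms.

There are C(13,4) = 715 possible selections.
Selections with all managers: C(5,4) = 5.
Probability = 5/715 = 1/143.

1/143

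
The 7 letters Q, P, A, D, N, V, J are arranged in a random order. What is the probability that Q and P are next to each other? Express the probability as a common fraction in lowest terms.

2/7

There are 7! = 5040 arrangements.
Treat Q and P as a block: 6! arrangements of the blocks × 2 orders within the block = 2·720 = 1440.
Probability = 1440/5040 = 2/7.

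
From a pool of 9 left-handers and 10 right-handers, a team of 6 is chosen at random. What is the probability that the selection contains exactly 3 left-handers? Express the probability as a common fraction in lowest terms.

120/323

Total number of selections: C(19,6) = 27132.
Selections with exactly 3 left-handers: choose 3 of the 9 left-handers and 3 of the 10 right-handers, C(9,3)·C(10,3) = 84·120 = 10080.
Probability = 10080/27132 = 120/323.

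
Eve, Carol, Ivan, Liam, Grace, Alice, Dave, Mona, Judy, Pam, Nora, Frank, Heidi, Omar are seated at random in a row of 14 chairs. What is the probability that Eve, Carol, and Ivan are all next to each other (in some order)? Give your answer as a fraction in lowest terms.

3/91

There are 14! = 87178291200 arrangements.
Treat the three as one block: 12! placements × 3! orders within the block = 479001600·6 = 2874009600.
Probability = 2874009600/87178291200 = 3/91.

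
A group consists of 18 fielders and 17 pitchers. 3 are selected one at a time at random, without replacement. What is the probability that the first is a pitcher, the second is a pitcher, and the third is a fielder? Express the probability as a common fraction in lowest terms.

Multiply the conditional probabilities at each draw: 17/35 · 16/34 · 18/33 = 4896/39270 = 48/385.

48/385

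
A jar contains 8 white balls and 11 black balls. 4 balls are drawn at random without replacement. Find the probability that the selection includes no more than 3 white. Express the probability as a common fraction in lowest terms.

1903/1938

Total selections: C(19,4) = 3876.
The complement is exactly 4 white: C(8,4)·C(11,0) = 70.
Probability = 1 − 70/3876 = 3806/3876 = 1903/1938.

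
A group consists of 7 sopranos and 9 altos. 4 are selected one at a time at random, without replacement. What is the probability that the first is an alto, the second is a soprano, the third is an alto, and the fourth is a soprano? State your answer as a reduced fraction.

9/130

Multiply the conditional probabilities at each draw: 9/16 · 7/15 · 8/14 · 6/13 = 3024/43680 = 9/130.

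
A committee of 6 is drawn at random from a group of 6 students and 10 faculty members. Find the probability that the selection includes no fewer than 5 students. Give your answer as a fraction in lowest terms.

61/8008

There are C(16,6) = 8008 ways to choose the 6.
Favorable selections (no fewer than 5 students): C(6,5)·C(10,1) + C(6,6)·C(10,0) = 60 + 1 = 61.
Probability = 61/8008.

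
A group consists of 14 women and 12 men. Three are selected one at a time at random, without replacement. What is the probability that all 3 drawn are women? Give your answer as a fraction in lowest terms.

Multiply the conditional probabilities at each draw: 14/26 · 13/25 · 12/24 = 2184/15600 = 7/50.

7/50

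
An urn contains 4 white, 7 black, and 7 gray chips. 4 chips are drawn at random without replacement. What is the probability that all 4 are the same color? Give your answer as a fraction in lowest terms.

There are C(18,4) = 3060 ways to draw 4 chips.
All same color: C(4,4) + C(7,4) + C(7,4) = 1 + 35 + 35 = 71.
Probability = 71/3060.

71/3060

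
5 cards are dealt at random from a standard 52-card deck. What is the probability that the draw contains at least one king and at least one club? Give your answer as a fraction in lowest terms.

There are C(52,5) = 2598960 possible draws.
By inclusion-exclusion on the complements, draws missing all kings or all clubs: C(48,5) + C(39,5) − C(36,5) = 1712304 + 575757 − 376992 = 1911069.
So draws with at least one of each: 2598960 − 1911069 = 687891, probability 687891/2598960 = 229297/866320.

229297/866320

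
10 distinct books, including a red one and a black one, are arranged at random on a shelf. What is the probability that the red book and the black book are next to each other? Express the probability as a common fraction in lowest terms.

1/5

There are 10! = 3628800 arrangements.
Treat the red book and the black book as a block: 9! arrangements of the blocks × 2 orders within the block = 2·362880 = 725760.
Probability = 725760/3628800 = 1/5.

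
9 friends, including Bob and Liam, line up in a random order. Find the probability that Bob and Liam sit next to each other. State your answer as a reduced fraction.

2/9

There are 9! = 362880 arrangements.
Treat Bob and Liam as a block: 8! arrangements of the blocks × 2 orders within the block = 2·40320 = 80640.
Probability = 80640/362880 = 2/9.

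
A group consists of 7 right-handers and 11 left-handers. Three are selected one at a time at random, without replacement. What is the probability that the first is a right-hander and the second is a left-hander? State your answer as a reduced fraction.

Multiply the conditional probabilities at each draw: 7/18 · 11/17 = 77/306.

77/306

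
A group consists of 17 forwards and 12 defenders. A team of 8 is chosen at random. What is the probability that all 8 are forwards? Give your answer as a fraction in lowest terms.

There are C(29,8) = 4292145 possible selections.
Selections with all forwards: C(17,8) = 24310.
Probability = 24310/4292145 = 34/6003.

34/6003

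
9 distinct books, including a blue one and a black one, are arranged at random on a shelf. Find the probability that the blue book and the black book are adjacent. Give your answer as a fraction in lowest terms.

2/9

There are 9! = 362880 arrangements.
Treat the blue book and the black book as a block: 8! arrangements of the blocks × 2 orders within the block = 2·40320 = 80640.
Probability = 80640/362880 = 2/9.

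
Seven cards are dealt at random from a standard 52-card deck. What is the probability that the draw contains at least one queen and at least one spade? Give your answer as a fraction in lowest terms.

There are C(52,7) = 133784560 possible draws.
By inclusion-exclusion on the complements, draws missing all queens or all spades: C(48,7) + C(39,7) − C(36,7) = 73629072 + 15380937 − 8347680 = 80662329.
So draws with at least one of each: 133784560 − 80662329 = 53122231, probability 53122231/133784560.

53122231/133784560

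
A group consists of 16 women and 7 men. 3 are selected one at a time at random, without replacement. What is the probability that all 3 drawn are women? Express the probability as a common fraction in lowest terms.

80/253

Multiply the conditional probabilities at each draw: 16/23 · 15/22 · 14/21 = 3360/10626 = 80/253.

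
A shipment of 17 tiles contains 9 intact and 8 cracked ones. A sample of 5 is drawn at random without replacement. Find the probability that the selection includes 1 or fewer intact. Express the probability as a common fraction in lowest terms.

49/442

Total selections: C(17,5) = 6188.
Favorable selections (1 or fewer intact): C(9,0)·C(8,5) + C(9,1)·C(8,4) = 56 + 630 = 686.
Probability = 686/6188 = 49/442.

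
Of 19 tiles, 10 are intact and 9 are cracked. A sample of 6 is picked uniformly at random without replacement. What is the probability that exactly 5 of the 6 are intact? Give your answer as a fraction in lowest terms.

27/323

The sample space is all 6-subsets of the 19: C(19,6) = 27132.
Selections with exactly 5 intact: choose 5 of the 10 intact and 1 of the 9 cracked, C(10,5)·C(9,1) = 252·9 = 2268.
Probability = 2268/27132 = 27/323.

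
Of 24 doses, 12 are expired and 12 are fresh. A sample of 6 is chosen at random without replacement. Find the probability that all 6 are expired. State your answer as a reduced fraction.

There are C(24,6) = 134596 possible selections.
Selections with all expired: C(12,6) = 924.
Probability = 924/134596 = 3/437.

3/437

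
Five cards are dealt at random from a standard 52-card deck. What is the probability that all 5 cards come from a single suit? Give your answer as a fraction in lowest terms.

There are C(52,5) = 2598960 possible 5-card hands.
Hands of one suit: 4 suits × C(13,5) = 4·1287 = 5148.
Probability = 5148/2598960 = 33/16660.

33/16660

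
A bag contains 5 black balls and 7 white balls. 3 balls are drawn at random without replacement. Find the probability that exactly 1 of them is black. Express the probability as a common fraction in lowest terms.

21/44

Total number of selections: C(12,3) = 220.
Selections with exactly 1 black: choose 1 of the 5 black and 2 of the 7 white, C(5,1)·C(7,2) = 5·21 = 105.
Probability = 105/220 = 21/44.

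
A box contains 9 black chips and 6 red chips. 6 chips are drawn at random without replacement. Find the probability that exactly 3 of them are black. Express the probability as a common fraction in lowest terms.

48/143

There are C(15,6) = 5005 ways to choose 6 from 15.
Selections with exactly 3 black: choose 3 of the 9 black and 3 of the 6 red, C(9,3)·C(6,3) = 84·20 = 1680.
Probability = 1680/5005 = 48/143.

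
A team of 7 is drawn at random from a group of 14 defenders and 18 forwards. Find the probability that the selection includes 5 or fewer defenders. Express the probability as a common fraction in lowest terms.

42415/43152

Total selections: C(32,7) = 3365856.
Count the complement (more than 5 defenders): C(14,6)·C(18,1) + C(14,7)·C(18,0) = 54054 + 3432 = 57486.
Probability = 1 − 57486/3365856 = 3308370/3365856 = 42415/43152.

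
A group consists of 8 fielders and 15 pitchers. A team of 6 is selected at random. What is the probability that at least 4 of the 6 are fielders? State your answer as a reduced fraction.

Total selections: C(23,6) = 100947.
Favorable selections (at least 4 fielders): C(8,4)·C(15,2) + C(8,5)·C(15,1) + C(8,6)·C(15,0) = 7350 + 840 + 28 = 8218.
Probability = 8218/100947 = 1174/14421.

1174/14421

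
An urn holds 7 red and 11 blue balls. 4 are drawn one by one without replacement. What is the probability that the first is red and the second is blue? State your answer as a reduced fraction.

Multiply the conditional probabilities at each draw: 7/18 · 11/17 = 77/306.

77/306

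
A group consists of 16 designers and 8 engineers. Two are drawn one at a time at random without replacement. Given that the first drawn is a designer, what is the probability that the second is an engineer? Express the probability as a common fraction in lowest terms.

8/23

After removing one designer, 23 remain: 15 designers and 8 engineers.
So the probability the next is an engineer is 8/23.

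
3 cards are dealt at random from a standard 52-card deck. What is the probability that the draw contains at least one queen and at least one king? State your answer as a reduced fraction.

There are C(52,3) = 22100 possible draws.
By inclusion-exclusion on the complements, draws missing all queens or all kings: C(48,3) + C(48,3) − C(44,3) = 17296 + 17296 − 13244 = 21348.
So draws with at least one of each: 22100 − 21348 = 752, probability 752/22100 = 188/5525.

188/5525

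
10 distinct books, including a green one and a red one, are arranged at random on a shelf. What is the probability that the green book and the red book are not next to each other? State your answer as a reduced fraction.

4/5

There are 10! = 3628800 arrangements.
Arrangements with the green book and the red book adjacent: 2·9! = 725760.
So not adjacent: 3628800 − 725760 = 2903040, probability 2903040/3628800 = 4/5.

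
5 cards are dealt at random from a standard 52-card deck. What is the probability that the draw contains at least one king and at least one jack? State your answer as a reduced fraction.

There are C(52,5) = 2598960 possible draws.
By inclusion-exclusion on the complements, draws missing all kings or all jacks: C(48,5) + C(48,5) − C(44,5) = 1712304 + 1712304 − 1086008 = 2338600.
So draws with at least one of each: 2598960 − 2338600 = 260360, probability 260360/2598960 = 6509/64974.

6509/64974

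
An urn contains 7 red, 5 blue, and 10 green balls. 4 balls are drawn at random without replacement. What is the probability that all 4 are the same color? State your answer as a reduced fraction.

There are C(22,4) = 7315 ways to draw 4 balls.
All same color: C(7,4) + C(5,4) + C(10,4) = 35 + 5 + 210 = 250.
Probability = 250/7315 = 50/1463.

50/1463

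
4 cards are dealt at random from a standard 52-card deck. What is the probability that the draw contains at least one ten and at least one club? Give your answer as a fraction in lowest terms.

There are C(52,4) = 270725 possible draws.
By inclusion-exclusion on the complements, draws missing all tens or all clubs: C(48,4) + C(39,4) − C(36,4) = 194580 + 82251 − 58905 = 217926.
So draws with at least one of each: 270725 − 217926 = 52799, probability 52799/270725.

52799/270725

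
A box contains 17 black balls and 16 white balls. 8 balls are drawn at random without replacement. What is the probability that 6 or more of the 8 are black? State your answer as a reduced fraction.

23341/178002

Total selections: C(33,8) = 13884156.
Favorable selections (6 or more black): C(17,6)·C(16,2) + C(17,7)·C(16,1) + C(17,8)·C(16,0) = 1485120 + 311168 + 24310 = 1820598.
Probability = 1820598/13884156 = 23341/178002.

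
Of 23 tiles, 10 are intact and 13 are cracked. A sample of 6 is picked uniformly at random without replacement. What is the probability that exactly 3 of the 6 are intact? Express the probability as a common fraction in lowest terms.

The sample space is all 6-subsets of the 23: C(23,6) = 100947.
Selections with exactly 3 intact: choose 3 of the 10 intact and 3 of the 13 cracked, C(10,3)·C(13,3) = 120·286 = 34320.
Probability = 34320/100947 = 1040/3059.

1040/3059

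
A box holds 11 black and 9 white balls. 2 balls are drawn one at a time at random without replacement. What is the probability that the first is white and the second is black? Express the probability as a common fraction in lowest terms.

Multiply the conditional probabilities at each draw: 9/20 · 11/19 = 99/380.

99/380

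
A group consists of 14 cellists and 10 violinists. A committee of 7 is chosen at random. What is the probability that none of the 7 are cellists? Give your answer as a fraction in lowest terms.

There are C(24,7) = 346104 possible selections.
Selections with no cellists (all violinists): C(10,7) = 120.
Probability = 120/346104 = 5/14421.

5/14421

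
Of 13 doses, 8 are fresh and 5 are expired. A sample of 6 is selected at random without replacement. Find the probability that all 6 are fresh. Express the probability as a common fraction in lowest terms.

7/429

There are C(13,6) = 1716 possible selections.
Selections with all fresh: C(8,6) = 28.
Probability = 28/1716 = 7/429.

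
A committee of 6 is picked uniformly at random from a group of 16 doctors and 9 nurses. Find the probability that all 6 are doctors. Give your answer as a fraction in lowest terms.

26/575

There are C(25,6) = 177100 possible selections.
Selections with all doctors: C(16,6) = 8008.
Probability = 8008/177100 = 26/575.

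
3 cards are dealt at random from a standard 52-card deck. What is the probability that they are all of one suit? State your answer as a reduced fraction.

22/425

There are C(52,3) = 22100 possible 3-card hands.
Hands of one suit: 4 suits × C(13,3) = 4·286 = 1144.
Probability = 1144/22100 = 22/425.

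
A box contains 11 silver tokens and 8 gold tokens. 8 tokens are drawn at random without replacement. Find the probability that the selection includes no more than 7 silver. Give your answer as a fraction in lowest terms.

Total selections: C(19,8) = 75582.
The complement is exactly 8 silver: C(11,8)·C(8,0) = 165.
Probability = 1 − 165/75582 = 75417/75582 = 25139/25194.

25139/25194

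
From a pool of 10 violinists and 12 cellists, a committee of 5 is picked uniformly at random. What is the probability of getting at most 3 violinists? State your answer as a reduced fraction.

Total selections: C(22,5) = 26334.
Favorable selections (at most 3 violinists): C(10,0)·C(12,5) + C(10,1)·C(12,4) + C(10,2)·C(12,3) + C(10,3)·C(12,2) = 792 + 4950 + 9900 + 7920 = 23562.
Probability = 23562/26334 = 17/19.

17/19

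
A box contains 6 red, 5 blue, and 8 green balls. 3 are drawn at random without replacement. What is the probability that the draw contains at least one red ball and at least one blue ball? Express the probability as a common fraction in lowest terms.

125/323

There are C(19,3) = 969 possible draws.
By inclusion-exclusion on the complements, draws missing all red or all blue: C(13,3) + C(14,3) − C(8,3) = 286 + 364 − 56 = 594.
So draws with at least one of each: 969 − 594 = 375, probability 375/969 = 125/323.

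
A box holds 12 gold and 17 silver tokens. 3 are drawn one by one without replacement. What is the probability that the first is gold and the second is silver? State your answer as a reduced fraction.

51/203

Multiply the conditional probabilities at each draw: 12/29 · 17/28 = 204/812 = 51/203.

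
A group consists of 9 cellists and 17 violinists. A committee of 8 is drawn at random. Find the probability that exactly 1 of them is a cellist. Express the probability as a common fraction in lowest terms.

1224/10925

There are C(26,8) = 1562275 ways to choose 8 from 26.
Selections with exactly 1 cellist: choose 1 of the 9 cellists and 7 of the 17 violinists, C(9,1)·C(17,7) = 9·19448 = 175032.
Probability = 175032/1562275 = 1224/10925.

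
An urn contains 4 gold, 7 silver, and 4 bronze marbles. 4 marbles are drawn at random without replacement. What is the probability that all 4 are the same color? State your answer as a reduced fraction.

There are C(15,4) = 1365 ways to draw 4 marbles.
All same color: C(4,4) + C(7,4) + C(4,4) = 1 + 35 + 1 = 37.
Probability = 37/1365.

37/1365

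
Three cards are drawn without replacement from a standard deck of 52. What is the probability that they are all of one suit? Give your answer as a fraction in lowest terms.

There are C(52,3) = 22100 possible 3-card hands.
Hands of one suit: 4 suits × C(13,3) = 4·286 = 1144.
Probability = 1144/22100 = 22/425.

22/425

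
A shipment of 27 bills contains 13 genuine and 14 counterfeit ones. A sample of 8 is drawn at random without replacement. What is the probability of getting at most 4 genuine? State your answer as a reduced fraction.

Total selections: C(27,8) = 2220075.
Count the complement (more than 4 genuine): C(13,5)·C(14,3) + C(13,6)·C(14,2) + C(13,7)·C(14,1) + C(13,8)·C(14,0) = 468468 + 156156 + 24024 + 1287 = 649935.
Probability = 1 − 649935/2220075 = 1570140/2220075 = 244/345.

244/345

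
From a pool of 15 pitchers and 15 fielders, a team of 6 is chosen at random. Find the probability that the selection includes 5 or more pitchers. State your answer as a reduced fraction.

There are C(30,6) = 593775 ways to choose the 6.
Favorable selections (5 or more pitchers): C(15,5)·C(15,1) + C(15,6)·C(15,0) = 45045 + 5005 = 50050.
Probability = 50050/593775 = 22/261.

22/261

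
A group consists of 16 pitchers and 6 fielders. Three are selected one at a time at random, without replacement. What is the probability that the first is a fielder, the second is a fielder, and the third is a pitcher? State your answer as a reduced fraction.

Multiply the conditional probabilities at each draw: 6/22 · 5/21 · 16/20 = 480/9240 = 4/77.

4/77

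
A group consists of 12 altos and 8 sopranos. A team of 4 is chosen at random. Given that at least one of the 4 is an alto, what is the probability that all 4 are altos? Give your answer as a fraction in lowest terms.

99/955

Work in counts. Selections with at least one alto: C(20,4) − C(8,4) = 4845 − 70 = 4775.
Of those, selections where all 4 are altos: C(12,4) = 495.
Conditional probability = 495/4775 = 99/955.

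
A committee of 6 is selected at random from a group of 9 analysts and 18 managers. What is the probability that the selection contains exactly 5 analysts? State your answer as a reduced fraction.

126/16445

Total number of selections: C(27,6) = 296010.
Selections with exactly 5 analysts: choose 5 of the 9 analysts and 1 of the 18 managers, C(9,5)·C(18,1) = 126·18 = 2268.
Probability = 2268/296010 = 126/16445.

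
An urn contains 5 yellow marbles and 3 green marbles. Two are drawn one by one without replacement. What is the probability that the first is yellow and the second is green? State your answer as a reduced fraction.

15/56

Multiply the conditional probabilities at each draw: 5/8 · 3/7 = 15/56.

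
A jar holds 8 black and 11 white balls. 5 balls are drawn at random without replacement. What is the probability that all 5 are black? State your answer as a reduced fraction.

14/2907

There are C(19,5) = 11628 possible selections.
Selections with all black: C(8,5) = 56.
Probability = 56/11628 = 14/2907.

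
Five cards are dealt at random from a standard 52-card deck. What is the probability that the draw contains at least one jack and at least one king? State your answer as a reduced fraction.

6509/64974

There are C(52,5) = 2598960 possible draws.
By inclusion-exclusion on the complements, draws missing all jacks or all kings: C(48,5) + C(48,5) − C(44,5) = 1712304 + 1712304 − 1086008 = 2338600.
So draws with at least one of each: 2598960 − 2338600 = 260360, probability 260360/2598960 = 6509/64974.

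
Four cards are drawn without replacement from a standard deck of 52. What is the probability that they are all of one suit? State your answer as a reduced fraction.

There are C(52,4) = 270725 possible 4-card hands.
Hands of one suit: 4 suits × C(13,4) = 4·715 = 2860.
Probability = 2860/270725 = 44/4165.

44/4165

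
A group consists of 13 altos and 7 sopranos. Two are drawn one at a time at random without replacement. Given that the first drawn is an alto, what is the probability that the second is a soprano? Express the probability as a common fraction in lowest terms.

7/19

After removing one alto, 19 remain: 12 altos and 7 sopranos.
So the probability the next is a soprano is 7/19.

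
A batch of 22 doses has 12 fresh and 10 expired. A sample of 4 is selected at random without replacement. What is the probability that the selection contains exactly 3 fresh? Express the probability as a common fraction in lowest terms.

40/133

Total number of selections: C(22,4) = 7315.
Selections with exactly 3 fresh: choose 3 of the 12 fresh and 1 of the 10 expired, C(12,3)·C(10,1) = 220·10 = 2200.
Probability = 2200/7315 = 40/133.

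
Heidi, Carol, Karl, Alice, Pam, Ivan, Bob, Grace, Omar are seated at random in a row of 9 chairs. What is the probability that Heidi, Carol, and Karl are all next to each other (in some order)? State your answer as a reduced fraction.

1/12

There are 9! = 362880 arrangements.
Treat the three as one block: 7! placements × 3! orders within the block = 5040·6 = 30240.
Probability = 30240/362880 = 1/12.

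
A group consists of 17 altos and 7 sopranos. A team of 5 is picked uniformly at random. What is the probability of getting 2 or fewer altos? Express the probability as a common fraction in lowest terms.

32/253

Total selections: C(24,5) = 42504.
Favorable selections (2 or fewer altos): C(17,0)·C(7,5) + C(17,1)·C(7,4) + C(17,2)·C(7,3) = 21 + 595 + 4760 = 5376.
Probability = 5376/42504 = 32/253.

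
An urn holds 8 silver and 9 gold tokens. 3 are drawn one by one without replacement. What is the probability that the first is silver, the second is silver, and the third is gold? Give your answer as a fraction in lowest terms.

Multiply the conditional probabilities at each draw: 8/17 · 7/16 · 9/15 = 504/4080 = 21/170.

21/170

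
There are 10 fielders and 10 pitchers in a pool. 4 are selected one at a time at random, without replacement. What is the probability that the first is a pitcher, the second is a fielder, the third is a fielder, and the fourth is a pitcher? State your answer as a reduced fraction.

Multiply the conditional probabilities at each draw: 10/20 · 10/19 · 9/18 · 9/17 = 8100/116280 = 45/646.

45/646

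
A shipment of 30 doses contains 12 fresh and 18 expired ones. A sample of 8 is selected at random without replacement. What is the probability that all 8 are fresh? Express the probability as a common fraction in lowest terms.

11/130065

There are C(30,8) = 5852925 possible selections.
Selections with all fresh: C(12,8) = 495.
Probability = 495/5852925 = 11/130065.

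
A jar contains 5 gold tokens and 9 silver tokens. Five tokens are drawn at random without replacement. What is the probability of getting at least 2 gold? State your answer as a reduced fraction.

89/143

There are C(14,5) = 2002 ways to choose the 5.
Count the complement (fewer than 2 gold): C(5,0)·C(9,5) + C(5,1)·C(9,4) = 126 + 630 = 756.
Probability = 1 − 756/2002 = 1246/2002 = 89/143.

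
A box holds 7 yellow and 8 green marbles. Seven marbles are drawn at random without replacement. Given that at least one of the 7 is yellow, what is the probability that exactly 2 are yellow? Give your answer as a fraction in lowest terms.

1176/6427

Work in counts. Selections with at least one yellow: C(15,7) − C(8,7) = 6435 − 8 = 6427.
Of those, selections where exactly 2 are yellow: C(7,2)·C(8,5) = 21·56 = 1176.
Conditional probability = 1176/6427.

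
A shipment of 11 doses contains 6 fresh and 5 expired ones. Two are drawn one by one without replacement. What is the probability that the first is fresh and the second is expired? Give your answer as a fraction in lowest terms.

3/11

Multiply the conditional probabilities at each draw: 6/11 · 5/10 = 30/110 = 3/11.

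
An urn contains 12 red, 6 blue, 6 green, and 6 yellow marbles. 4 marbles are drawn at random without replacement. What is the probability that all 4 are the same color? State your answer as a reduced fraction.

4/203

There are C(30,4) = 27405 ways to draw 4 marbles.
All same color: C(12,4) + C(6,4) + C(6,4) + C(6,4) = 495 + 15 + 15 + 15 = 540.
Probability = 540/27405 = 4/203.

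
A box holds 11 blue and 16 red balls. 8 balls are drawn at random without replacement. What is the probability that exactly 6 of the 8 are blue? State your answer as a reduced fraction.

112/4485

The sample space is all 8-subsets of the 27: C(27,8) = 2220075.
Selections with exactly 6 blue: choose 6 of the 11 blue and 2 of the 16 red, C(11,6)·C(16,2) = 462·120 = 55440.
Probability = 55440/2220075 = 112/4485.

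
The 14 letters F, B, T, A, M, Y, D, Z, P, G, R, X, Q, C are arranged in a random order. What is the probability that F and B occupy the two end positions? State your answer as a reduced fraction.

1/91

There are 14! = 87178291200 arrangements.
Place F and B at the ends in 2 ways, arrange the remaining 12 in 12! = 479001600 ways: 2·479001600 = 958003200.
Probability = 958003200/87178291200 = 1/91.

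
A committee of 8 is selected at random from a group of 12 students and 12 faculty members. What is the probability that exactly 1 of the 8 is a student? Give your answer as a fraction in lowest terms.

Total number of selections: C(24,8) = 735471.
Selections with exactly 1 student: choose 1 of the 12 students and 7 of the 12 faculty members, C(12,1)·C(12,7) = 12·792 = 9504.
Probability = 9504/735471 = 96/7429.

96/7429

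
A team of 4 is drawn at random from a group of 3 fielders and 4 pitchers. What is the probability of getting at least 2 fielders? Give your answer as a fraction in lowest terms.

22/35

There are C(7,4) = 35 ways to choose the 4.
Favorable selections (at least 2 fielders): C(3,2)·C(4,2) + C(3,3)·C(4,1) = 18 + 4 = 22.
Probability = 22/35.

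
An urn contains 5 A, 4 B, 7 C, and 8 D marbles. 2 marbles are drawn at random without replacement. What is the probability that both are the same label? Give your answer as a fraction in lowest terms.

There are C(24,2) = 276 ways to draw 2 marbles.
All same label: C(5,2) + C(4,2) + C(7,2) + C(8,2) = 10 + 6 + 21 + 28 = 65.
Probability = 65/276.

65/276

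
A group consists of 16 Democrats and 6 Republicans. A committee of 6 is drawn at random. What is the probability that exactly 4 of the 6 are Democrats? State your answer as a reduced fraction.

1300/3553

There are C(22,6) = 74613 ways to choose 6 from 22.
Selections with exactly 4 Democrats: choose 4 of the 16 Democrats and 2 of the 6 Republicans, C(16,4)·C(6,2) = 1820·15 = 27300.
Probability = 27300/74613 = 1300/3553.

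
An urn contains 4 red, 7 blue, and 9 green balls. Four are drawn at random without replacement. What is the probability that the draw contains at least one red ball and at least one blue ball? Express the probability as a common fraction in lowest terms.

There are C(20,4) = 4845 possible draws.
By inclusion-exclusion on the complements, draws missing all red or all blue: C(16,4) + C(13,4) − C(9,4) = 1820 + 715 − 126 = 2409.
So draws with at least one of each: 4845 − 2409 = 2436, probability 2436/4845 = 812/1615.

812/1615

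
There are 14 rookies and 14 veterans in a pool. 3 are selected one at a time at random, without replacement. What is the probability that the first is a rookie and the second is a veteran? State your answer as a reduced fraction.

7/27

Multiply the conditional probabilities at each draw: 14/28 · 14/27 = 196/756 = 7/27.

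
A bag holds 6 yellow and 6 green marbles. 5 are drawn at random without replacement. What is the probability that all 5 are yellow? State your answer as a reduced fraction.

There are C(12,5) = 792 possible selections.
Selections with all yellow: C(6,5) = 6.
Probability = 6/792 = 1/132.

1/132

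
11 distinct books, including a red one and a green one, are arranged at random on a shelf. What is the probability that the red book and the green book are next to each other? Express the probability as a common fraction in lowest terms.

There are 11! = 39916800 arrangements.
Treat the red book and the green book as a block: 10! arrangements of the blocks × 2 orders within the block = 2·3628800 = 7257600.
Probability = 7257600/39916800 = 2/11.

2/11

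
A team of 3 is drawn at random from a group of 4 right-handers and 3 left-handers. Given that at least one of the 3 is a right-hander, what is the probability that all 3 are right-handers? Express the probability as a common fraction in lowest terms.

2/17

Work in counts. Selections with at least one right-hander: C(7,3) − C(3,3) = 35 − 1 = 34.
Of those, selections where all 3 are right-handers: C(4,3) = 4.
Conditional probability = 4/34 = 2/17.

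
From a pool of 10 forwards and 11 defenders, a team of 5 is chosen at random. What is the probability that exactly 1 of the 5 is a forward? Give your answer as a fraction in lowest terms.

Total number of selections: C(21,5) = 20349.
Selections with exactly 1 forward: choose 1 of the 10 forwards and 4 of the 11 defenders, C(10,1)·C(11,4) = 10·330 = 3300.
Probability = 3300/20349 = 1100/6783.

1100/6783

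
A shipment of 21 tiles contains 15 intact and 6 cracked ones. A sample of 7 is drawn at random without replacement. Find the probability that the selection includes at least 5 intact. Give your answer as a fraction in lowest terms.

143/204

Total selections: C(21,7) = 116280.
Favorable selections (at least 5 intact): C(15,5)·C(6,2) + C(15,6)·C(6,1) + C(15,7)·C(6,0) = 45045 + 30030 + 6435 = 81510.
Probability = 81510/116280 = 143/204.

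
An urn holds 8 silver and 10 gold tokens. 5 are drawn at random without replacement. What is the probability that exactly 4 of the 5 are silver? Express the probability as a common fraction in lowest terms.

25/306

There are C(18,5) = 8568 ways to choose 5 from 18.
Selections with exactly 4 silver: choose 4 of the 8 silver and 1 of the 10 gold, C(8,4)·C(10,1) = 70·10 = 700.
Probability = 700/8568 = 25/306.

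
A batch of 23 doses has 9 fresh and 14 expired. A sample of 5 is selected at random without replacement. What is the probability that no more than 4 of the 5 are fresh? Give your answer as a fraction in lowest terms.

Total selections: C(23,5) = 33649.
The complement is exactly 5 fresh: C(9,5)·C(14,0) = 126.
Probability = 1 − 126/33649 = 33523/33649 = 4789/4807.

4789/4807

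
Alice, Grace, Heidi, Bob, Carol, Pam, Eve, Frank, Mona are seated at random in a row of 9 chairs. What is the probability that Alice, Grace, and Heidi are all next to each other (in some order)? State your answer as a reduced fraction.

1/12

There are 9! = 362880 arrangements.
Treat the three as one block: 7! placements × 3! orders within the block = 5040·6 = 30240.
Probability = 30240/362880 = 1/12.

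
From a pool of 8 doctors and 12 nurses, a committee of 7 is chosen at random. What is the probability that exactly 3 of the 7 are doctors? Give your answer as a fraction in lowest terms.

231/646

The sample space is all 7-subsets of the 20: C(20,7) = 77520.
Selections with exactly 3 doctors: choose 3 of the 8 doctors and 4 of the 12 nurses, C(8,3)·C(12,4) = 56·495 = 27720.
Probability = 27720/77520 = 231/646.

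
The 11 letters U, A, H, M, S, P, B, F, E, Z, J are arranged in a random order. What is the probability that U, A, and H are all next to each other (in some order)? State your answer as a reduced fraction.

3/55

There are 11! = 39916800 arrangements.
Treat the three as one block: 9! placements × 3! orders within the block = 362880·6 = 2177280.
Probability = 2177280/39916800 = 3/55.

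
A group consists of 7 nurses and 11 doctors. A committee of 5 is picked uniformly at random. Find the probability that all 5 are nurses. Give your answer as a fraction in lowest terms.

1/408

There are C(18,5) = 8568 possible selections.
Selections with all nurses: C(7,5) = 21.
Probability = 21/8568 = 1/408.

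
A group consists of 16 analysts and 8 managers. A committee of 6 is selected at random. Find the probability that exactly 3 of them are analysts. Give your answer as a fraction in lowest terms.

There are C(24,6) = 134596 ways to choose 6 from 24.
Selections with exactly 3 analysts: choose 3 of the 16 analysts and 3 of the 8 managers, C(16,3)·C(8,3) = 560·56 = 31360.
Probability = 31360/134596 = 1120/4807.

1120/4807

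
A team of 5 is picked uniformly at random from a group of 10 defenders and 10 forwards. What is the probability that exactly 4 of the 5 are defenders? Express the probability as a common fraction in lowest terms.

175/1292

There are C(20,5) = 15504 ways to choose 5 from 20.
Selections with exactly 4 defenders: choose 4 of the 10 defenders and 1 of the 10 forwards, C(10,4)·C(10,1) = 210·10 = 2100.
Probability = 2100/15504 = 175/1292.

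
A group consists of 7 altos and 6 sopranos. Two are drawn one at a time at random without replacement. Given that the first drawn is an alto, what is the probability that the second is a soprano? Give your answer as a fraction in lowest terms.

After removing one alto, 12 remain: 6 altos and 6 sopranos.
So the probability the next is a soprano is 6/12 = 1/2.

1/2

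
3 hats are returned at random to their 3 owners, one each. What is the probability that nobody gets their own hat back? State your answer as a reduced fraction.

There are 3! = 6 assignments.
By inclusion-exclusion, assignments with no fixed points: C(3,0)·3! − C(3,1)·2! + C(3,2)·1! − C(3,3)·0! = 2.
Probability = 2/6 = 1/3.

1/3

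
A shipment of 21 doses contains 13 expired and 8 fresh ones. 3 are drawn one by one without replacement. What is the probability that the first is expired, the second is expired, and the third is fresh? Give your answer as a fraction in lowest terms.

104/665

Multiply the conditional probabilities at each draw: 13/21 · 12/20 · 8/19 = 1248/7980 = 104/665.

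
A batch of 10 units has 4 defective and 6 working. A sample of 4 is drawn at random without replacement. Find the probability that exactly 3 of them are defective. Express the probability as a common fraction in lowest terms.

4/35

The sample space is all 4-subsets of the 10: C(10,4) = 210.
Selections with exactly 3 defective: choose 3 of the 4 defective and 1 of the 6 working, C(4,3)·C(6,1) = 4·6 = 24.
Probability = 24/210 = 4/35.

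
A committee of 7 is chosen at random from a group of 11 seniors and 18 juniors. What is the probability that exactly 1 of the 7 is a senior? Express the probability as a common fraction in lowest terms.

1309/10005

There are C(29,7) = 1560780 ways to choose 7 from 29.
Selections with exactly 1 senior: choose 1 of the 11 seniors and 6 of the 18 juniors, C(11,1)·C(18,6) = 11·18564 = 204204.
Probability = 204204/1560780 = 1309/10005.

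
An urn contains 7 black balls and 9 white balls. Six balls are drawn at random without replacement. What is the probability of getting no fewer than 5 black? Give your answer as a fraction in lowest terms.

7/286

Total selections: C(16,6) = 8008.
Favorable selections (no fewer than 5 black): C(7,5)·C(9,1) + C(7,6)·C(9,0) = 189 + 7 = 196.
Probability = 196/8008 = 7/286.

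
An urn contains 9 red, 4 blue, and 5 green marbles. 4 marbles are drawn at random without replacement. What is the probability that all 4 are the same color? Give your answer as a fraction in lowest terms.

11/255

There are C(18,4) = 3060 ways to draw 4 marbles.
All same color: C(9,4) + C(4,4) + C(5,4) = 126 + 1 + 5 = 132.
Probability = 132/3060 = 11/255.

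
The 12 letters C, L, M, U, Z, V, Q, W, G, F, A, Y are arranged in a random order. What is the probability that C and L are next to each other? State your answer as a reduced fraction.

1/6

There are 12! = 479001600 arrangements.
Treat C and L as a block: 11! arrangements of the blocks × 2 orders within the block = 2·39916800 = 79833600.
Probability = 79833600/479001600 = 1/6.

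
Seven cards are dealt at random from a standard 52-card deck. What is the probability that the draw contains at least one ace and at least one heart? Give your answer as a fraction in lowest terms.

There are C(52,7) = 133784560 possible draws.
By inclusion-exclusion on the complements, draws missing all aces or all hearts: C(48,7) + C(39,7) − C(36,7) = 73629072 + 15380937 − 8347680 = 80662329.
So draws with at least one of each: 133784560 − 80662329 = 53122231, probability 53122231/133784560.

53122231/133784560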